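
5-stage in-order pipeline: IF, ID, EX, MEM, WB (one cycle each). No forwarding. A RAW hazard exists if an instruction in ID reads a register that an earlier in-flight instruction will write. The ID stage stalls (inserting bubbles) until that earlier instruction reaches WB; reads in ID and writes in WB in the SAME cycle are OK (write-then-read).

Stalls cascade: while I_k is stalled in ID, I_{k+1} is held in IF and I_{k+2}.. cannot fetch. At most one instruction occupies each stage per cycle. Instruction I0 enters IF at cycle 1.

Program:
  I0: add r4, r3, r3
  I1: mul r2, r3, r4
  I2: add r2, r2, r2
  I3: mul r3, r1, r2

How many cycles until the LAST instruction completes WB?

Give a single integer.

I0 add r4 <- r3,r3: IF@1 ID@2 stall=0 (-) EX@3 MEM@4 WB@5
I1 mul r2 <- r3,r4: IF@2 ID@3 stall=2 (RAW on I0.r4 (WB@5)) EX@6 MEM@7 WB@8
I2 add r2 <- r2,r2: IF@3 ID@6 stall=2 (RAW on I1.r2 (WB@8)) EX@9 MEM@10 WB@11
I3 mul r3 <- r1,r2: IF@6 ID@9 stall=2 (RAW on I2.r2 (WB@11)) EX@12 MEM@13 WB@14

Answer: 14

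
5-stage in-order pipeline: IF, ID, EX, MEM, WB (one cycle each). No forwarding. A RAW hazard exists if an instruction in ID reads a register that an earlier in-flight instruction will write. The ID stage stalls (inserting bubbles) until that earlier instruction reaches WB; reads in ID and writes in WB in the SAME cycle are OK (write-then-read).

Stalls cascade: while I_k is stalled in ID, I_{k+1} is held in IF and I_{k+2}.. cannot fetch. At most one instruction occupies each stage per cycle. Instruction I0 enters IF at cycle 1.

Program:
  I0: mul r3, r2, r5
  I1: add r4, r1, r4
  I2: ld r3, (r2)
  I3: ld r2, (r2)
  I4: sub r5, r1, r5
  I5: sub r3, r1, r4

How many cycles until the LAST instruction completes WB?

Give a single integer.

I0 mul r3 <- r2,r5: IF@1 ID@2 stall=0 (-) EX@3 MEM@4 WB@5
I1 add r4 <- r1,r4: IF@2 ID@3 stall=0 (-) EX@4 MEM@5 WB@6
I2 ld r3 <- r2: IF@3 ID@4 stall=0 (-) EX@5 MEM@6 WB@7
I3 ld r2 <- r2: IF@4 ID@5 stall=0 (-) EX@6 MEM@7 WB@8
I4 sub r5 <- r1,r5: IF@5 ID@6 stall=0 (-) EX@7 MEM@8 WB@9
I5 sub r3 <- r1,r4: IF@6 ID@7 stall=0 (-) EX@8 MEM@9 WB@10

Answer: 10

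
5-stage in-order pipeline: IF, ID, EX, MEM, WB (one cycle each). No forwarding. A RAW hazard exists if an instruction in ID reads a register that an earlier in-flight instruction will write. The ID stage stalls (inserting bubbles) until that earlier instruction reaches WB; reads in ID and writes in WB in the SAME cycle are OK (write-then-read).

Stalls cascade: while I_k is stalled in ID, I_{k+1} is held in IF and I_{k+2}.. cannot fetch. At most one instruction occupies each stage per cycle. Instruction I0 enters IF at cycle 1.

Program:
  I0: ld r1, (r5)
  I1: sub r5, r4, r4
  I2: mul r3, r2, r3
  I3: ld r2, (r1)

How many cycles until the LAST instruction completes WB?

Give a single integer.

Answer: 8

Derivation:
I0 ld r1 <- r5: IF@1 ID@2 stall=0 (-) EX@3 MEM@4 WB@5
I1 sub r5 <- r4,r4: IF@2 ID@3 stall=0 (-) EX@4 MEM@5 WB@6
I2 mul r3 <- r2,r3: IF@3 ID@4 stall=0 (-) EX@5 MEM@6 WB@7
I3 ld r2 <- r1: IF@4 ID@5 stall=0 (-) EX@6 MEM@7 WB@8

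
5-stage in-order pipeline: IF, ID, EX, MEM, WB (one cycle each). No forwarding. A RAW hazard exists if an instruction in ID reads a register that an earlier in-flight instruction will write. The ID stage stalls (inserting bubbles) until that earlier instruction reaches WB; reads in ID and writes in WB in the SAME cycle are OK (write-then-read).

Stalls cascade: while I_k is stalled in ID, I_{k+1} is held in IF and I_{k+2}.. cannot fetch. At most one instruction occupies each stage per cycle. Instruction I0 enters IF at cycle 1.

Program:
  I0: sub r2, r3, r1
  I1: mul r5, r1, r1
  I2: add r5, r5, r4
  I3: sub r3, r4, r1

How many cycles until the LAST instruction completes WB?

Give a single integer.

Answer: 10

Derivation:
I0 sub r2 <- r3,r1: IF@1 ID@2 stall=0 (-) EX@3 MEM@4 WB@5
I1 mul r5 <- r1,r1: IF@2 ID@3 stall=0 (-) EX@4 MEM@5 WB@6
I2 add r5 <- r5,r4: IF@3 ID@4 stall=2 (RAW on I1.r5 (WB@6)) EX@7 MEM@8 WB@9
I3 sub r3 <- r4,r1: IF@4 ID@7 stall=0 (-) EX@8 MEM@9 WB@10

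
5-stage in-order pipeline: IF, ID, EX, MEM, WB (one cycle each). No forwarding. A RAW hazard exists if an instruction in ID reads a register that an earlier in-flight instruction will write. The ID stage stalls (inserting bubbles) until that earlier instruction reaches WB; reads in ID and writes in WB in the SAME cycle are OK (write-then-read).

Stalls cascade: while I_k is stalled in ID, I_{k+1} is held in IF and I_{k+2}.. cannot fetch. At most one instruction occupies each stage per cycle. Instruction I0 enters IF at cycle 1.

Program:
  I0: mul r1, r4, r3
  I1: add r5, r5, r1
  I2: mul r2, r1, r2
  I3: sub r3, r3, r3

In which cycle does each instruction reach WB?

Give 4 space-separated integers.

I0 mul r1 <- r4,r3: IF@1 ID@2 stall=0 (-) EX@3 MEM@4 WB@5
I1 add r5 <- r5,r1: IF@2 ID@3 stall=2 (RAW on I0.r1 (WB@5)) EX@6 MEM@7 WB@8
I2 mul r2 <- r1,r2: IF@3 ID@6 stall=0 (-) EX@7 MEM@8 WB@9
I3 sub r3 <- r3,r3: IF@6 ID@7 stall=0 (-) EX@8 MEM@9 WB@10

Answer: 5 8 9 10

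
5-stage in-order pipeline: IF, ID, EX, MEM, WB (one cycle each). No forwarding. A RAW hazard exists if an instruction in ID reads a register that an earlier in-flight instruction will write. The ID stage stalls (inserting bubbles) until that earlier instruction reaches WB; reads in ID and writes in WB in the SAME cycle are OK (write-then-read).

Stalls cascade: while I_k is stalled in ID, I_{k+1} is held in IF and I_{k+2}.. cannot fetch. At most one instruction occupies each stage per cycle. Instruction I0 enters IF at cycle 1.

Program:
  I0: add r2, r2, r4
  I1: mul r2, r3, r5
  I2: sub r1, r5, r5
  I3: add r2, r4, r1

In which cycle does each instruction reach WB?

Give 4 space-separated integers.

Answer: 5 6 7 10

Derivation:
I0 add r2 <- r2,r4: IF@1 ID@2 stall=0 (-) EX@3 MEM@4 WB@5
I1 mul r2 <- r3,r5: IF@2 ID@3 stall=0 (-) EX@4 MEM@5 WB@6
I2 sub r1 <- r5,r5: IF@3 ID@4 stall=0 (-) EX@5 MEM@6 WB@7
I3 add r2 <- r4,r1: IF@4 ID@5 stall=2 (RAW on I2.r1 (WB@7)) EX@8 MEM@9 WB@10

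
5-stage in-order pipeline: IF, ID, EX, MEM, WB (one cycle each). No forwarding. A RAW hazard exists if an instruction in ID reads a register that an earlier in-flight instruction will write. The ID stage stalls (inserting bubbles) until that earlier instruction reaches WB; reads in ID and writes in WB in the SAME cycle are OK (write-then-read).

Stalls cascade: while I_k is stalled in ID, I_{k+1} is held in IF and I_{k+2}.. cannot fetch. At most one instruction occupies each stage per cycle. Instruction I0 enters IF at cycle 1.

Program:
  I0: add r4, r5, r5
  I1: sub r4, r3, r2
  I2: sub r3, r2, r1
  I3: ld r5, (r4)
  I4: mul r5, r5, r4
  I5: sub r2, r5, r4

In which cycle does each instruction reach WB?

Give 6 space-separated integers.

Answer: 5 6 7 9 12 15

Derivation:
I0 add r4 <- r5,r5: IF@1 ID@2 stall=0 (-) EX@3 MEM@4 WB@5
I1 sub r4 <- r3,r2: IF@2 ID@3 stall=0 (-) EX@4 MEM@5 WB@6
I2 sub r3 <- r2,r1: IF@3 ID@4 stall=0 (-) EX@5 MEM@6 WB@7
I3 ld r5 <- r4: IF@4 ID@5 stall=1 (RAW on I1.r4 (WB@6)) EX@7 MEM@8 WB@9
I4 mul r5 <- r5,r4: IF@5 ID@7 stall=2 (RAW on I3.r5 (WB@9)) EX@10 MEM@11 WB@12
I5 sub r2 <- r5,r4: IF@7 ID@10 stall=2 (RAW on I4.r5 (WB@12)) EX@13 MEM@14 WB@15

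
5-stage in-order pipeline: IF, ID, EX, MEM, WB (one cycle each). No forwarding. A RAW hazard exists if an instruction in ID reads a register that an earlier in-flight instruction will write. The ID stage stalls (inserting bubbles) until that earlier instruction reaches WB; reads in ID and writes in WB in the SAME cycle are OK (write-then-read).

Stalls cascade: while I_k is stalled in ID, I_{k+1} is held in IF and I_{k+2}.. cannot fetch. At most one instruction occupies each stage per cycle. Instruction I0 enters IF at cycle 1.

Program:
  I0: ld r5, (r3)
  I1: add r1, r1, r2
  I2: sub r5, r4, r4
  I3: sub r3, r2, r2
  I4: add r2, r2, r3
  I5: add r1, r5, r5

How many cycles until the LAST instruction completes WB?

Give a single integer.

I0 ld r5 <- r3: IF@1 ID@2 stall=0 (-) EX@3 MEM@4 WB@5
I1 add r1 <- r1,r2: IF@2 ID@3 stall=0 (-) EX@4 MEM@5 WB@6
I2 sub r5 <- r4,r4: IF@3 ID@4 stall=0 (-) EX@5 MEM@6 WB@7
I3 sub r3 <- r2,r2: IF@4 ID@5 stall=0 (-) EX@6 MEM@7 WB@8
I4 add r2 <- r2,r3: IF@5 ID@6 stall=2 (RAW on I3.r3 (WB@8)) EX@9 MEM@10 WB@11
I5 add r1 <- r5,r5: IF@6 ID@9 stall=0 (-) EX@10 MEM@11 WB@12

Answer: 12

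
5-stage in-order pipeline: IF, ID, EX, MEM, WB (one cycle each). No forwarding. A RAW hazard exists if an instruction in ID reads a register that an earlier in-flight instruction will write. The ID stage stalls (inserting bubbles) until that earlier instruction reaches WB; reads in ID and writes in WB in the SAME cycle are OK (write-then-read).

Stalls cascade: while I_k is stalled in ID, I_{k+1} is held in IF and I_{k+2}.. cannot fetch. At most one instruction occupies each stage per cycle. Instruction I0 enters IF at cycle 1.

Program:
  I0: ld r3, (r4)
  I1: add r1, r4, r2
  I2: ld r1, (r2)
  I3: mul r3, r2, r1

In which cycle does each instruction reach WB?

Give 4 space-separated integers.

Answer: 5 6 7 10

Derivation:
I0 ld r3 <- r4: IF@1 ID@2 stall=0 (-) EX@3 MEM@4 WB@5
I1 add r1 <- r4,r2: IF@2 ID@3 stall=0 (-) EX@4 MEM@5 WB@6
I2 ld r1 <- r2: IF@3 ID@4 stall=0 (-) EX@5 MEM@6 WB@7
I3 mul r3 <- r2,r1: IF@4 ID@5 stall=2 (RAW on I2.r1 (WB@7)) EX@8 MEM@9 WB@10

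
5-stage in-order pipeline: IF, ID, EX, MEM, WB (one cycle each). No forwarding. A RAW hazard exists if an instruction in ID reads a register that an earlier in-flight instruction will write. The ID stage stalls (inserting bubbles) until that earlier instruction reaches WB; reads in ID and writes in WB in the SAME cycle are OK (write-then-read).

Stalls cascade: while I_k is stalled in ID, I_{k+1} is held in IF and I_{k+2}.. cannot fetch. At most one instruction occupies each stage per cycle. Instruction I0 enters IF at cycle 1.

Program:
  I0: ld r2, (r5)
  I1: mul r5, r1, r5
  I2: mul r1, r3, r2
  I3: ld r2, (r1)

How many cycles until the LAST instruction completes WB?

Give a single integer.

I0 ld r2 <- r5: IF@1 ID@2 stall=0 (-) EX@3 MEM@4 WB@5
I1 mul r5 <- r1,r5: IF@2 ID@3 stall=0 (-) EX@4 MEM@5 WB@6
I2 mul r1 <- r3,r2: IF@3 ID@4 stall=1 (RAW on I0.r2 (WB@5)) EX@6 MEM@7 WB@8
I3 ld r2 <- r1: IF@4 ID@6 stall=2 (RAW on I2.r1 (WB@8)) EX@9 MEM@10 WB@11

Answer: 11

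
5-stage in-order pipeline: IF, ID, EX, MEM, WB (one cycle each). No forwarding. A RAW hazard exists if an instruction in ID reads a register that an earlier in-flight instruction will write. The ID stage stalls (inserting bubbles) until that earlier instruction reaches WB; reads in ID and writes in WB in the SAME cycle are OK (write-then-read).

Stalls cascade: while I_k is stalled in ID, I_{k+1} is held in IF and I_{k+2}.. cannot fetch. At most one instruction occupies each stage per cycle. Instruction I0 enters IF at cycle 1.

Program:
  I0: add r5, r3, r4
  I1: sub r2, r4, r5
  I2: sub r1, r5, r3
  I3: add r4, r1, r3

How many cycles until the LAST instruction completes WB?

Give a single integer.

I0 add r5 <- r3,r4: IF@1 ID@2 stall=0 (-) EX@3 MEM@4 WB@5
I1 sub r2 <- r4,r5: IF@2 ID@3 stall=2 (RAW on I0.r5 (WB@5)) EX@6 MEM@7 WB@8
I2 sub r1 <- r5,r3: IF@3 ID@6 stall=0 (-) EX@7 MEM@8 WB@9
I3 add r4 <- r1,r3: IF@6 ID@7 stall=2 (RAW on I2.r1 (WB@9)) EX@10 MEM@11 WB@12

Answer: 12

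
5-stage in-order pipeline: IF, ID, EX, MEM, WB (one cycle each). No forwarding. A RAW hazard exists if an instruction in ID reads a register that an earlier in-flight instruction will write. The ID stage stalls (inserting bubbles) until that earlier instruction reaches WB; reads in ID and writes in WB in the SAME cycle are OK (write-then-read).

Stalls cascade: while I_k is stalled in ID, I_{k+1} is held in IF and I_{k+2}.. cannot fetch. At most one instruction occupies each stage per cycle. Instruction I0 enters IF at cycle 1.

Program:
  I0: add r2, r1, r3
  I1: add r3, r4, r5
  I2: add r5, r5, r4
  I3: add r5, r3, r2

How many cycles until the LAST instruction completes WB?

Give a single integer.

Answer: 9

Derivation:
I0 add r2 <- r1,r3: IF@1 ID@2 stall=0 (-) EX@3 MEM@4 WB@5
I1 add r3 <- r4,r5: IF@2 ID@3 stall=0 (-) EX@4 MEM@5 WB@6
I2 add r5 <- r5,r4: IF@3 ID@4 stall=0 (-) EX@5 MEM@6 WB@7
I3 add r5 <- r3,r2: IF@4 ID@5 stall=1 (RAW on I1.r3 (WB@6)) EX@7 MEM@8 WB@9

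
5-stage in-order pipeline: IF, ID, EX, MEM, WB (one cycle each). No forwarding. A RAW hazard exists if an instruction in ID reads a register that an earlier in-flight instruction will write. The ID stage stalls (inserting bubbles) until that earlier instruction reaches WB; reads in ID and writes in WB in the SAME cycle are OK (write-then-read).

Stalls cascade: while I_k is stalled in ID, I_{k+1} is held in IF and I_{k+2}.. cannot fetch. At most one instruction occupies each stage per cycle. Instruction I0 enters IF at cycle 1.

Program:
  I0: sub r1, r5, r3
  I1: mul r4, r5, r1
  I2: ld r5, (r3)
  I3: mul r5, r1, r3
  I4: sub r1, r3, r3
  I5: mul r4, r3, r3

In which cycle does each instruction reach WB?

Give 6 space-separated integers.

I0 sub r1 <- r5,r3: IF@1 ID@2 stall=0 (-) EX@3 MEM@4 WB@5
I1 mul r4 <- r5,r1: IF@2 ID@3 stall=2 (RAW on I0.r1 (WB@5)) EX@6 MEM@7 WB@8
I2 ld r5 <- r3: IF@3 ID@6 stall=0 (-) EX@7 MEM@8 WB@9
I3 mul r5 <- r1,r3: IF@6 ID@7 stall=0 (-) EX@8 MEM@9 WB@10
I4 sub r1 <- r3,r3: IF@7 ID@8 stall=0 (-) EX@9 MEM@10 WB@11
I5 mul r4 <- r3,r3: IF@8 ID@9 stall=0 (-) EX@10 MEM@11 WB@12

Answer: 5 8 9 10 11 12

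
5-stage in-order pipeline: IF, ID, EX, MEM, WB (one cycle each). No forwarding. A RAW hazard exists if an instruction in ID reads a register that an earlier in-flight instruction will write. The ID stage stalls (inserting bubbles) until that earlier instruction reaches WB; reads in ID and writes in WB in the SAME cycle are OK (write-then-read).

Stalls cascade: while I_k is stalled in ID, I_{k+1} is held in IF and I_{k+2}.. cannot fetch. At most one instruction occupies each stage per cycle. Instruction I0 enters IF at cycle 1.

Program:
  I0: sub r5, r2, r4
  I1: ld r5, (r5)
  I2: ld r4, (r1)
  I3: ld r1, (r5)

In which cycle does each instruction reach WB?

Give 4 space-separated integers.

I0 sub r5 <- r2,r4: IF@1 ID@2 stall=0 (-) EX@3 MEM@4 WB@5
I1 ld r5 <- r5: IF@2 ID@3 stall=2 (RAW on I0.r5 (WB@5)) EX@6 MEM@7 WB@8
I2 ld r4 <- r1: IF@3 ID@6 stall=0 (-) EX@7 MEM@8 WB@9
I3 ld r1 <- r5: IF@6 ID@7 stall=1 (RAW on I1.r5 (WB@8)) EX@9 MEM@10 WB@11

Answer: 5 8 9 11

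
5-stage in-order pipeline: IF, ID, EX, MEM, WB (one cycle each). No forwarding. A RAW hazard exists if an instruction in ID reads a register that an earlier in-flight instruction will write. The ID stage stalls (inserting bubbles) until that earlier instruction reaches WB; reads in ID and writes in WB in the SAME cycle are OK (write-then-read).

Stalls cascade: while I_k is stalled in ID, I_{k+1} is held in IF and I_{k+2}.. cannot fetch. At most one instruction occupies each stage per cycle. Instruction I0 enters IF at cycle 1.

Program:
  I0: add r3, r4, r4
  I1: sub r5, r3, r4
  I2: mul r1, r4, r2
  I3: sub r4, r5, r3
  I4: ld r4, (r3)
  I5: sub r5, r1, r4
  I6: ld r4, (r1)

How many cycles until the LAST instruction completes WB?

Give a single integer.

I0 add r3 <- r4,r4: IF@1 ID@2 stall=0 (-) EX@3 MEM@4 WB@5
I1 sub r5 <- r3,r4: IF@2 ID@3 stall=2 (RAW on I0.r3 (WB@5)) EX@6 MEM@7 WB@8
I2 mul r1 <- r4,r2: IF@3 ID@6 stall=0 (-) EX@7 MEM@8 WB@9
I3 sub r4 <- r5,r3: IF@6 ID@7 stall=1 (RAW on I1.r5 (WB@8)) EX@9 MEM@10 WB@11
I4 ld r4 <- r3: IF@7 ID@9 stall=0 (-) EX@10 MEM@11 WB@12
I5 sub r5 <- r1,r4: IF@9 ID@10 stall=2 (RAW on I4.r4 (WB@12)) EX@13 MEM@14 WB@15
I6 ld r4 <- r1: IF@10 ID@13 stall=0 (-) EX@14 MEM@15 WB@16

Answer: 16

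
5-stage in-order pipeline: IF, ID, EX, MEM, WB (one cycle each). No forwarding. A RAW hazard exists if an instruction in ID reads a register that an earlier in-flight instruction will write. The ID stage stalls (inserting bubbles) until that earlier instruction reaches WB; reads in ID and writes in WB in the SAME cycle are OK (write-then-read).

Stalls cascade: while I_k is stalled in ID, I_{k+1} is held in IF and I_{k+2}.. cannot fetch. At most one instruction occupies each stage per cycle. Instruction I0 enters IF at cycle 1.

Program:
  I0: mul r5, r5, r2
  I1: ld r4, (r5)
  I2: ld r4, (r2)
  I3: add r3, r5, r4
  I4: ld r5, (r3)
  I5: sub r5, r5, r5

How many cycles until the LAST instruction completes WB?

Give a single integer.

I0 mul r5 <- r5,r2: IF@1 ID@2 stall=0 (-) EX@3 MEM@4 WB@5
I1 ld r4 <- r5: IF@2 ID@3 stall=2 (RAW on I0.r5 (WB@5)) EX@6 MEM@7 WB@8
I2 ld r4 <- r2: IF@3 ID@6 stall=0 (-) EX@7 MEM@8 WB@9
I3 add r3 <- r5,r4: IF@6 ID@7 stall=2 (RAW on I2.r4 (WB@9)) EX@10 MEM@11 WB@12
I4 ld r5 <- r3: IF@7 ID@10 stall=2 (RAW on I3.r3 (WB@12)) EX@13 MEM@14 WB@15
I5 sub r5 <- r5,r5: IF@10 ID@13 stall=2 (RAW on I4.r5 (WB@15)) EX@16 MEM@17 WB@18

Answer: 18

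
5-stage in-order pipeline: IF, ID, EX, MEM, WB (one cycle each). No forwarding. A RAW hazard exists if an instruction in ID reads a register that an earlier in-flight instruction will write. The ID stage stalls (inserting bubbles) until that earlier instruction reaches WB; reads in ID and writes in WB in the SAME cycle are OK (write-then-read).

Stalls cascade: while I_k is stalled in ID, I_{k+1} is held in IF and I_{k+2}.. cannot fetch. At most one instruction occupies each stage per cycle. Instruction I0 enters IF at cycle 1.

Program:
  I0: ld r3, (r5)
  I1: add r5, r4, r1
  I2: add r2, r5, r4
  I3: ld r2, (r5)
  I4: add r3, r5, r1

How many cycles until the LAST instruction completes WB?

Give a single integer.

Answer: 11

Derivation:
I0 ld r3 <- r5: IF@1 ID@2 stall=0 (-) EX@3 MEM@4 WB@5
I1 add r5 <- r4,r1: IF@2 ID@3 stall=0 (-) EX@4 MEM@5 WB@6
I2 add r2 <- r5,r4: IF@3 ID@4 stall=2 (RAW on I1.r5 (WB@6)) EX@7 MEM@8 WB@9
I3 ld r2 <- r5: IF@4 ID@7 stall=0 (-) EX@8 MEM@9 WB@10
I4 add r3 <- r5,r1: IF@7 ID@8 stall=0 (-) EX@9 MEM@10 WB@11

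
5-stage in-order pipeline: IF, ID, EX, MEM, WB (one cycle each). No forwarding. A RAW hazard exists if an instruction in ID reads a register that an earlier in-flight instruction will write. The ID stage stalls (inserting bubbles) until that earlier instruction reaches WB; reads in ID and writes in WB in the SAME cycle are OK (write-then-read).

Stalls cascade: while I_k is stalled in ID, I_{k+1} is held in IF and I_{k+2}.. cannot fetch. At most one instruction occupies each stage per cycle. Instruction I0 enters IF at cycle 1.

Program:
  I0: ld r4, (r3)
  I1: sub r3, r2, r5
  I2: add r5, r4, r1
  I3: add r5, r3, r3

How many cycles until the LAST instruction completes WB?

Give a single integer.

I0 ld r4 <- r3: IF@1 ID@2 stall=0 (-) EX@3 MEM@4 WB@5
I1 sub r3 <- r2,r5: IF@2 ID@3 stall=0 (-) EX@4 MEM@5 WB@6
I2 add r5 <- r4,r1: IF@3 ID@4 stall=1 (RAW on I0.r4 (WB@5)) EX@6 MEM@7 WB@8
I3 add r5 <- r3,r3: IF@4 ID@6 stall=0 (-) EX@7 MEM@8 WB@9

Answer: 9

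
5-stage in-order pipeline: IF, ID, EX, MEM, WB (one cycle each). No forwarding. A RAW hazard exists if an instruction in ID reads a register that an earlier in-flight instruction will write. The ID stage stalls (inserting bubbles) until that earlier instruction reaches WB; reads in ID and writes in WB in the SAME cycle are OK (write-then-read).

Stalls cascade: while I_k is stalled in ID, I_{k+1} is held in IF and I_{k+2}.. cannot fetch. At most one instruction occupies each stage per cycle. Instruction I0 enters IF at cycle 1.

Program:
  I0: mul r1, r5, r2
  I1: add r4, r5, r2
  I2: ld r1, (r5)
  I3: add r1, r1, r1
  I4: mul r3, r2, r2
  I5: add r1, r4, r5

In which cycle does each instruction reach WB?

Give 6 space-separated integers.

Answer: 5 6 7 10 11 12

Derivation:
I0 mul r1 <- r5,r2: IF@1 ID@2 stall=0 (-) EX@3 MEM@4 WB@5
I1 add r4 <- r5,r2: IF@2 ID@3 stall=0 (-) EX@4 MEM@5 WB@6
I2 ld r1 <- r5: IF@3 ID@4 stall=0 (-) EX@5 MEM@6 WB@7
I3 add r1 <- r1,r1: IF@4 ID@5 stall=2 (RAW on I2.r1 (WB@7)) EX@8 MEM@9 WB@10
I4 mul r3 <- r2,r2: IF@5 ID@8 stall=0 (-) EX@9 MEM@10 WB@11
I5 add r1 <- r4,r5: IF@8 ID@9 stall=0 (-) EX@10 MEM@11 WB@12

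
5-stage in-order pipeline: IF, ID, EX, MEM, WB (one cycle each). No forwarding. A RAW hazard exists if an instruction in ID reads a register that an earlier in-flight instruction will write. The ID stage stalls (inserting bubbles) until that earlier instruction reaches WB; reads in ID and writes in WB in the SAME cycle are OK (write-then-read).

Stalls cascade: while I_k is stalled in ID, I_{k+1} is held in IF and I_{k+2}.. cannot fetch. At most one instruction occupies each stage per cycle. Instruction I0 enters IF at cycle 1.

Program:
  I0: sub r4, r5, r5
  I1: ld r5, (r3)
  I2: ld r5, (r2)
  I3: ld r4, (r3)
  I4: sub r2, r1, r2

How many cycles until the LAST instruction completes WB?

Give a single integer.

I0 sub r4 <- r5,r5: IF@1 ID@2 stall=0 (-) EX@3 MEM@4 WB@5
I1 ld r5 <- r3: IF@2 ID@3 stall=0 (-) EX@4 MEM@5 WB@6
I2 ld r5 <- r2: IF@3 ID@4 stall=0 (-) EX@5 MEM@6 WB@7
I3 ld r4 <- r3: IF@4 ID@5 stall=0 (-) EX@6 MEM@7 WB@8
I4 sub r2 <- r1,r2: IF@5 ID@6 stall=0 (-) EX@7 MEM@8 WB@9

Answer: 9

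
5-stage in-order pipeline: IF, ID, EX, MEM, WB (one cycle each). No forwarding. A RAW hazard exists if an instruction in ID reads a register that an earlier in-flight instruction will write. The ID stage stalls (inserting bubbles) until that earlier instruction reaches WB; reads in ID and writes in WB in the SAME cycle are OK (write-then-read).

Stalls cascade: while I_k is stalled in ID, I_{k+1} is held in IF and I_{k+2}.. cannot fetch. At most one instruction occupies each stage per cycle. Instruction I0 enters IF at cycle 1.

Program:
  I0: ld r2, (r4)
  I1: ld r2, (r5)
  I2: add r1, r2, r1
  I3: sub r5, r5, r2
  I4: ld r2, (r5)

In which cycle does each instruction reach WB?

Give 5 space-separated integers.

Answer: 5 6 9 10 13

Derivation:
I0 ld r2 <- r4: IF@1 ID@2 stall=0 (-) EX@3 MEM@4 WB@5
I1 ld r2 <- r5: IF@2 ID@3 stall=0 (-) EX@4 MEM@5 WB@6
I2 add r1 <- r2,r1: IF@3 ID@4 stall=2 (RAW on I1.r2 (WB@6)) EX@7 MEM@8 WB@9
I3 sub r5 <- r5,r2: IF@4 ID@7 stall=0 (-) EX@8 MEM@9 WB@10
I4 ld r2 <- r5: IF@7 ID@8 stall=2 (RAW on I3.r5 (WB@10)) EX@11 MEM@12 WB@13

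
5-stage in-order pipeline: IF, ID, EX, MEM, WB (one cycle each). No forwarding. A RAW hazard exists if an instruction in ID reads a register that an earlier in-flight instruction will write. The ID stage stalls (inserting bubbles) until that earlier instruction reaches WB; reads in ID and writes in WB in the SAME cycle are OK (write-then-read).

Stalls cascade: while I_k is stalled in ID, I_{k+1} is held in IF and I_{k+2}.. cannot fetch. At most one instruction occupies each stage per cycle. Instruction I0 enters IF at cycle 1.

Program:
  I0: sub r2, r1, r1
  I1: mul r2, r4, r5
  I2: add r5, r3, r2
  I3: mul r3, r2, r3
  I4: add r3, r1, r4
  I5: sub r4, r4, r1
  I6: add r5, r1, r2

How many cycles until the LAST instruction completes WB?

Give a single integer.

Answer: 13

Derivation:
I0 sub r2 <- r1,r1: IF@1 ID@2 stall=0 (-) EX@3 MEM@4 WB@5
I1 mul r2 <- r4,r5: IF@2 ID@3 stall=0 (-) EX@4 MEM@5 WB@6
I2 add r5 <- r3,r2: IF@3 ID@4 stall=2 (RAW on I1.r2 (WB@6)) EX@7 MEM@8 WB@9
I3 mul r3 <- r2,r3: IF@4 ID@7 stall=0 (-) EX@8 MEM@9 WB@10
I4 add r3 <- r1,r4: IF@7 ID@8 stall=0 (-) EX@9 MEM@10 WB@11
I5 sub r4 <- r4,r1: IF@8 ID@9 stall=0 (-) EX@10 MEM@11 WB@12
I6 add r5 <- r1,r2: IF@9 ID@10 stall=0 (-) EX@11 MEM@12 WB@13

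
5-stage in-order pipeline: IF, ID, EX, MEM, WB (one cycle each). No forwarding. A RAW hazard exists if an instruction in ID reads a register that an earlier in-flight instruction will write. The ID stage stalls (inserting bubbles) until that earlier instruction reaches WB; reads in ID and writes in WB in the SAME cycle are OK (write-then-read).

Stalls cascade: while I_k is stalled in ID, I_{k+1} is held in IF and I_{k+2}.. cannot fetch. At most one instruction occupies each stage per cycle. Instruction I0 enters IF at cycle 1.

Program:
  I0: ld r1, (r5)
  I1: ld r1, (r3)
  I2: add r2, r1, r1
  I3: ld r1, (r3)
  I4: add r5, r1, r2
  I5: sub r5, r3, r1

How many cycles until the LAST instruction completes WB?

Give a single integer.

Answer: 14

Derivation:
I0 ld r1 <- r5: IF@1 ID@2 stall=0 (-) EX@3 MEM@4 WB@5
I1 ld r1 <- r3: IF@2 ID@3 stall=0 (-) EX@4 MEM@5 WB@6
I2 add r2 <- r1,r1: IF@3 ID@4 stall=2 (RAW on I1.r1 (WB@6)) EX@7 MEM@8 WB@9
I3 ld r1 <- r3: IF@4 ID@7 stall=0 (-) EX@8 MEM@9 WB@10
I4 add r5 <- r1,r2: IF@7 ID@8 stall=2 (RAW on I3.r1 (WB@10)) EX@11 MEM@12 WB@13
I5 sub r5 <- r3,r1: IF@8 ID@11 stall=0 (-) EX@12 MEM@13 WB@14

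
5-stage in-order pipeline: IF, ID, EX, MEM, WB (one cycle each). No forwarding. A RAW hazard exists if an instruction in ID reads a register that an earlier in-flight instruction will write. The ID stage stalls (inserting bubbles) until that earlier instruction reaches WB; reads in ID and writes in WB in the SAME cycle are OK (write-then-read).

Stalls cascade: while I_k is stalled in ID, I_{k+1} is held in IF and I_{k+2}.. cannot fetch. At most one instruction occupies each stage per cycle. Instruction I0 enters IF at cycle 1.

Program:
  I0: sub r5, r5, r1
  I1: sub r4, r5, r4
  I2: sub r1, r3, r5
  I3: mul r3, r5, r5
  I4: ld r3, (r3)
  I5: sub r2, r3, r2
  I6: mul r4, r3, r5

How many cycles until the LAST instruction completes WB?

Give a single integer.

I0 sub r5 <- r5,r1: IF@1 ID@2 stall=0 (-) EX@3 MEM@4 WB@5
I1 sub r4 <- r5,r4: IF@2 ID@3 stall=2 (RAW on I0.r5 (WB@5)) EX@6 MEM@7 WB@8
I2 sub r1 <- r3,r5: IF@3 ID@6 stall=0 (-) EX@7 MEM@8 WB@9
I3 mul r3 <- r5,r5: IF@6 ID@7 stall=0 (-) EX@8 MEM@9 WB@10
I4 ld r3 <- r3: IF@7 ID@8 stall=2 (RAW on I3.r3 (WB@10)) EX@11 MEM@12 WB@13
I5 sub r2 <- r3,r2: IF@8 ID@11 stall=2 (RAW on I4.r3 (WB@13)) EX@14 MEM@15 WB@16
I6 mul r4 <- r3,r5: IF@11 ID@14 stall=0 (-) EX@15 MEM@16 WB@17

Answer: 17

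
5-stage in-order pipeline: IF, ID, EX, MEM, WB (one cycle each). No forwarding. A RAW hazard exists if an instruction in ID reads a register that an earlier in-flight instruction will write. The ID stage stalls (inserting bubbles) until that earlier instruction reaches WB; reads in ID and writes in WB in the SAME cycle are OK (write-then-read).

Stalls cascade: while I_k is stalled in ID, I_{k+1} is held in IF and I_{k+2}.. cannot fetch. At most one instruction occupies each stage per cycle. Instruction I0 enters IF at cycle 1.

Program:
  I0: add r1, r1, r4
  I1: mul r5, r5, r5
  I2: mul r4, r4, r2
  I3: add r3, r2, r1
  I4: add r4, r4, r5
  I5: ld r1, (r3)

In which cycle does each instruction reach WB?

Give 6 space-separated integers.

Answer: 5 6 7 8 10 11

Derivation:
I0 add r1 <- r1,r4: IF@1 ID@2 stall=0 (-) EX@3 MEM@4 WB@5
I1 mul r5 <- r5,r5: IF@2 ID@3 stall=0 (-) EX@4 MEM@5 WB@6
I2 mul r4 <- r4,r2: IF@3 ID@4 stall=0 (-) EX@5 MEM@6 WB@7
I3 add r3 <- r2,r1: IF@4 ID@5 stall=0 (-) EX@6 MEM@7 WB@8
I4 add r4 <- r4,r5: IF@5 ID@6 stall=1 (RAW on I2.r4 (WB@7)) EX@8 MEM@9 WB@10
I5 ld r1 <- r3: IF@6 ID@8 stall=0 (-) EX@9 MEM@10 WB@11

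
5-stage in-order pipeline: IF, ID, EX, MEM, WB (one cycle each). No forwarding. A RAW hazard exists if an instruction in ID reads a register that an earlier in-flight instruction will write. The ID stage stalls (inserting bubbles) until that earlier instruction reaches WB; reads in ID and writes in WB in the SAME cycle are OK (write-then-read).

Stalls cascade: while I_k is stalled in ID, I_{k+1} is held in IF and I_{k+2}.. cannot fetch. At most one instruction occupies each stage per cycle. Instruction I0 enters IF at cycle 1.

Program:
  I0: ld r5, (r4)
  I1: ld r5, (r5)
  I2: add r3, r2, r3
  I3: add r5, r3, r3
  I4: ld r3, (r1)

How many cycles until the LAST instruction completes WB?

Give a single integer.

I0 ld r5 <- r4: IF@1 ID@2 stall=0 (-) EX@3 MEM@4 WB@5
I1 ld r5 <- r5: IF@2 ID@3 stall=2 (RAW on I0.r5 (WB@5)) EX@6 MEM@7 WB@8
I2 add r3 <- r2,r3: IF@3 ID@6 stall=0 (-) EX@7 MEM@8 WB@9
I3 add r5 <- r3,r3: IF@6 ID@7 stall=2 (RAW on I2.r3 (WB@9)) EX@10 MEM@11 WB@12
I4 ld r3 <- r1: IF@7 ID@10 stall=0 (-) EX@11 MEM@12 WB@13

Answer: 13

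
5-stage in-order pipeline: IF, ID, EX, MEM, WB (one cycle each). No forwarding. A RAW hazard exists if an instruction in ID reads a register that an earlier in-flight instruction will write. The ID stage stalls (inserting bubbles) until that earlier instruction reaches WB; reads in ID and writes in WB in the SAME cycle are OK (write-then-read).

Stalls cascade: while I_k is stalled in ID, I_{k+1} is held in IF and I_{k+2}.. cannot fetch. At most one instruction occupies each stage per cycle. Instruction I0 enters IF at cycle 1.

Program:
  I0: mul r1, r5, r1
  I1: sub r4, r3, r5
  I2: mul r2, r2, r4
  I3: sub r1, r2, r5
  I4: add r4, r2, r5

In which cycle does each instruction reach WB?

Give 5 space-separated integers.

I0 mul r1 <- r5,r1: IF@1 ID@2 stall=0 (-) EX@3 MEM@4 WB@5
I1 sub r4 <- r3,r5: IF@2 ID@3 stall=0 (-) EX@4 MEM@5 WB@6
I2 mul r2 <- r2,r4: IF@3 ID@4 stall=2 (RAW on I1.r4 (WB@6)) EX@7 MEM@8 WB@9
I3 sub r1 <- r2,r5: IF@4 ID@7 stall=2 (RAW on I2.r2 (WB@9)) EX@10 MEM@11 WB@12
I4 add r4 <- r2,r5: IF@7 ID@10 stall=0 (-) EX@11 MEM@12 WB@13

Answer: 5 6 9 12 13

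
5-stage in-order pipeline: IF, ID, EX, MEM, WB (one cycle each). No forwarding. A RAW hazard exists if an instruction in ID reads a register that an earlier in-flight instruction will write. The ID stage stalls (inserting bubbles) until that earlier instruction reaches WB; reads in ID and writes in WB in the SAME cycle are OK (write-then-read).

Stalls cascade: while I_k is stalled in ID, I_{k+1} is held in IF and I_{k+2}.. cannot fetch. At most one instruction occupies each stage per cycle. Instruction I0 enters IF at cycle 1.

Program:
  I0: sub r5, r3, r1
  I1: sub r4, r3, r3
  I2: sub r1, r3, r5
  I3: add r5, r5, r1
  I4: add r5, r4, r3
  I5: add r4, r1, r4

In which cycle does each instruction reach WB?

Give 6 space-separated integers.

Answer: 5 6 8 11 12 13

Derivation:
I0 sub r5 <- r3,r1: IF@1 ID@2 stall=0 (-) EX@3 MEM@4 WB@5
I1 sub r4 <- r3,r3: IF@2 ID@3 stall=0 (-) EX@4 MEM@5 WB@6
I2 sub r1 <- r3,r5: IF@3 ID@4 stall=1 (RAW on I0.r5 (WB@5)) EX@6 MEM@7 WB@8
I3 add r5 <- r5,r1: IF@4 ID@6 stall=2 (RAW on I2.r1 (WB@8)) EX@9 MEM@10 WB@11
I4 add r5 <- r4,r3: IF@6 ID@9 stall=0 (-) EX@10 MEM@11 WB@12
I5 add r4 <- r1,r4: IF@9 ID@10 stall=0 (-) EX@11 MEM@12 WB@13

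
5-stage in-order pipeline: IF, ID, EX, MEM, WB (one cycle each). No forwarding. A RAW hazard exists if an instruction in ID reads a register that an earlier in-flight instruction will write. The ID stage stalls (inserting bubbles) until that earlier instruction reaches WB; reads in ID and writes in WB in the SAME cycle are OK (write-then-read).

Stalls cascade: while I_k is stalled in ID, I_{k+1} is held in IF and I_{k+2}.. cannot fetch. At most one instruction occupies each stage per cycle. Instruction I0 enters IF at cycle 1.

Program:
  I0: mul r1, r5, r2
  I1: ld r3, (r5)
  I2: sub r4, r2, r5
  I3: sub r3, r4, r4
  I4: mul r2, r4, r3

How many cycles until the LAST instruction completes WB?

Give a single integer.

Answer: 13

Derivation:
I0 mul r1 <- r5,r2: IF@1 ID@2 stall=0 (-) EX@3 MEM@4 WB@5
I1 ld r3 <- r5: IF@2 ID@3 stall=0 (-) EX@4 MEM@5 WB@6
I2 sub r4 <- r2,r5: IF@3 ID@4 stall=0 (-) EX@5 MEM@6 WB@7
I3 sub r3 <- r4,r4: IF@4 ID@5 stall=2 (RAW on I2.r4 (WB@7)) EX@8 MEM@9 WB@10
I4 mul r2 <- r4,r3: IF@5 ID@8 stall=2 (RAW on I3.r3 (WB@10)) EX@11 MEM@12 WB@13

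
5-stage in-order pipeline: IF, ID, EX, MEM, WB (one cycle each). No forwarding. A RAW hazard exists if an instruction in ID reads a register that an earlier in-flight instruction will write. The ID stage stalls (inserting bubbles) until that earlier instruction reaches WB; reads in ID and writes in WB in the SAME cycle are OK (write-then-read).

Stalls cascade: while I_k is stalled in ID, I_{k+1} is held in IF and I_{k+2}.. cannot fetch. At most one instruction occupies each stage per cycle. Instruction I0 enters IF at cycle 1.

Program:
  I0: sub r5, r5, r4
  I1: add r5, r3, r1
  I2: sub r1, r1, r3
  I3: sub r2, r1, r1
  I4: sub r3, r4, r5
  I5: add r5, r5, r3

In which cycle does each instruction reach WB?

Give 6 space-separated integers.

Answer: 5 6 7 10 11 14

Derivation:
I0 sub r5 <- r5,r4: IF@1 ID@2 stall=0 (-) EX@3 MEM@4 WB@5
I1 add r5 <- r3,r1: IF@2 ID@3 stall=0 (-) EX@4 MEM@5 WB@6
I2 sub r1 <- r1,r3: IF@3 ID@4 stall=0 (-) EX@5 MEM@6 WB@7
I3 sub r2 <- r1,r1: IF@4 ID@5 stall=2 (RAW on I2.r1 (WB@7)) EX@8 MEM@9 WB@10
I4 sub r3 <- r4,r5: IF@5 ID@8 stall=0 (-) EX@9 MEM@10 WB@11
I5 add r5 <- r5,r3: IF@8 ID@9 stall=2 (RAW on I4.r3 (WB@11)) EX@12 MEM@13 WB@14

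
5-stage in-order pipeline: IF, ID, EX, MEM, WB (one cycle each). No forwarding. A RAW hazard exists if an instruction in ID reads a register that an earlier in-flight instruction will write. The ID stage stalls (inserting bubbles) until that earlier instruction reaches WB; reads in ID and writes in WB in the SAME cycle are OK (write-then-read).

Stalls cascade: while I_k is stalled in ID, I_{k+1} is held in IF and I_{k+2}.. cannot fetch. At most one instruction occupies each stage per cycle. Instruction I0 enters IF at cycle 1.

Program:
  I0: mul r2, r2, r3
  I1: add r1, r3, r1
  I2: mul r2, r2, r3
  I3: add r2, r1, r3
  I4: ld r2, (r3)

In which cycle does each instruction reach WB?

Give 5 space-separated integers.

Answer: 5 6 8 9 10

Derivation:
I0 mul r2 <- r2,r3: IF@1 ID@2 stall=0 (-) EX@3 MEM@4 WB@5
I1 add r1 <- r3,r1: IF@2 ID@3 stall=0 (-) EX@4 MEM@5 WB@6
I2 mul r2 <- r2,r3: IF@3 ID@4 stall=1 (RAW on I0.r2 (WB@5)) EX@6 MEM@7 WB@8
I3 add r2 <- r1,r3: IF@4 ID@6 stall=0 (-) EX@7 MEM@8 WB@9
I4 ld r2 <- r3: IF@6 ID@7 stall=0 (-) EX@8 MEM@9 WB@10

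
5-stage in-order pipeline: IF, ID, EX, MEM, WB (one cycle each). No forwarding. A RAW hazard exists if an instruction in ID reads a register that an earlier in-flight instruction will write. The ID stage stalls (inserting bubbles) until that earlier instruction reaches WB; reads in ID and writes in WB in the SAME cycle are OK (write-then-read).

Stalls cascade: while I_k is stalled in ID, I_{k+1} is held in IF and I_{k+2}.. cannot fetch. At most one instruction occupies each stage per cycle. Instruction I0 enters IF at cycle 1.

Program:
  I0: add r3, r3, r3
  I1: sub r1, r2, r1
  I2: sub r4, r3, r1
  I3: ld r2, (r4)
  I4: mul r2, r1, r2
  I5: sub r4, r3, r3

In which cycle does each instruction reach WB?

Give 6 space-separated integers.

I0 add r3 <- r3,r3: IF@1 ID@2 stall=0 (-) EX@3 MEM@4 WB@5
I1 sub r1 <- r2,r1: IF@2 ID@3 stall=0 (-) EX@4 MEM@5 WB@6
I2 sub r4 <- r3,r1: IF@3 ID@4 stall=2 (RAW on I1.r1 (WB@6)) EX@7 MEM@8 WB@9
I3 ld r2 <- r4: IF@4 ID@7 stall=2 (RAW on I2.r4 (WB@9)) EX@10 MEM@11 WB@12
I4 mul r2 <- r1,r2: IF@7 ID@10 stall=2 (RAW on I3.r2 (WB@12)) EX@13 MEM@14 WB@15
I5 sub r4 <- r3,r3: IF@10 ID@13 stall=0 (-) EX@14 MEM@15 WB@16

Answer: 5 6 9 12 15 16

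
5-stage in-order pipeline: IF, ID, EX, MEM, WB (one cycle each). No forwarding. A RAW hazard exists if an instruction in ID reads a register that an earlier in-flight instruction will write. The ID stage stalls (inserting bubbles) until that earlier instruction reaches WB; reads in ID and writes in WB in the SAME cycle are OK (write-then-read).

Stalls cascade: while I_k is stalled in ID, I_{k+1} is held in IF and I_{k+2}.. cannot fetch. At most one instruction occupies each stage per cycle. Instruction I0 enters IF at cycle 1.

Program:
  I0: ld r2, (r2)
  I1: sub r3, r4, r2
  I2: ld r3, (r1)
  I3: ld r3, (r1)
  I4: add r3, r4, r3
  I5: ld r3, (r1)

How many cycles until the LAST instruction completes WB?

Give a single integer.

Answer: 14

Derivation:
I0 ld r2 <- r2: IF@1 ID@2 stall=0 (-) EX@3 MEM@4 WB@5
I1 sub r3 <- r4,r2: IF@2 ID@3 stall=2 (RAW on I0.r2 (WB@5)) EX@6 MEM@7 WB@8
I2 ld r3 <- r1: IF@3 ID@6 stall=0 (-) EX@7 MEM@8 WB@9
I3 ld r3 <- r1: IF@6 ID@7 stall=0 (-) EX@8 MEM@9 WB@10
I4 add r3 <- r4,r3: IF@7 ID@8 stall=2 (RAW on I3.r3 (WB@10)) EX@11 MEM@12 WB@13
I5 ld r3 <- r1: IF@8 ID@11 stall=0 (-) EX@12 MEM@13 WB@14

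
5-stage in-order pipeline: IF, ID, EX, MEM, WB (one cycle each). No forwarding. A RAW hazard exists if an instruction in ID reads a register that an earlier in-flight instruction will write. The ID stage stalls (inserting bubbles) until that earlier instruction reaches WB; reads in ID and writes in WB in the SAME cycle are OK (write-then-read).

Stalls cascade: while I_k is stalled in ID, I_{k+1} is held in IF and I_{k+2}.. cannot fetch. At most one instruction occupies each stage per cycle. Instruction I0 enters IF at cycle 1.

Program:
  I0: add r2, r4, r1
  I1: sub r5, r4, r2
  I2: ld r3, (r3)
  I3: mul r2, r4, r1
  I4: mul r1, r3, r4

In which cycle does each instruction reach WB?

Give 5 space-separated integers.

Answer: 5 8 9 10 12

Derivation:
I0 add r2 <- r4,r1: IF@1 ID@2 stall=0 (-) EX@3 MEM@4 WB@5
I1 sub r5 <- r4,r2: IF@2 ID@3 stall=2 (RAW on I0.r2 (WB@5)) EX@6 MEM@7 WB@8
I2 ld r3 <- r3: IF@3 ID@6 stall=0 (-) EX@7 MEM@8 WB@9
I3 mul r2 <- r4,r1: IF@6 ID@7 stall=0 (-) EX@8 MEM@9 WB@10
I4 mul r1 <- r3,r4: IF@7 ID@8 stall=1 (RAW on I2.r3 (WB@9)) EX@10 MEM@11 WB@12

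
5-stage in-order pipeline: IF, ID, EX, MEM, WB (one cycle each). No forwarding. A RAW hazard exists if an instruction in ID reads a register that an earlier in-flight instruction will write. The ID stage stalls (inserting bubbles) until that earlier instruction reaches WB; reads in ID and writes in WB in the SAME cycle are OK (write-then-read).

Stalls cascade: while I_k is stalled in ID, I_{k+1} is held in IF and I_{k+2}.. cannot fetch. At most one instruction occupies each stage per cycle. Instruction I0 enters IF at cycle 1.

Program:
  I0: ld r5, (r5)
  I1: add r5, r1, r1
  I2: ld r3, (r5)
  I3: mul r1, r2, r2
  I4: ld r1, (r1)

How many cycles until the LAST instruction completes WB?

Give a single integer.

Answer: 13

Derivation:
I0 ld r5 <- r5: IF@1 ID@2 stall=0 (-) EX@3 MEM@4 WB@5
I1 add r5 <- r1,r1: IF@2 ID@3 stall=0 (-) EX@4 MEM@5 WB@6
I2 ld r3 <- r5: IF@3 ID@4 stall=2 (RAW on I1.r5 (WB@6)) EX@7 MEM@8 WB@9
I3 mul r1 <- r2,r2: IF@4 ID@7 stall=0 (-) EX@8 MEM@9 WB@10
I4 ld r1 <- r1: IF@7 ID@8 stall=2 (RAW on I3.r1 (WB@10)) EX@11 MEM@12 WB@13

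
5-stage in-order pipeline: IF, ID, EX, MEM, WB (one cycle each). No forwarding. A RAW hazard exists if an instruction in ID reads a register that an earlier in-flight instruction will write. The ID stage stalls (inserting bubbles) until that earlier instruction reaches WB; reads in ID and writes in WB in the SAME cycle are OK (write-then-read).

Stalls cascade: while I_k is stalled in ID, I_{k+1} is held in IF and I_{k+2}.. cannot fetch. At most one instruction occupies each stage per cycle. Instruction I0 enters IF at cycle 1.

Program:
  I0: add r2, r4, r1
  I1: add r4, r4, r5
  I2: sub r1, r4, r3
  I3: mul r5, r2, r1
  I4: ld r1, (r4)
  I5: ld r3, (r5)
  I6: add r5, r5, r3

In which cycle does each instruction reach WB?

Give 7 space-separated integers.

I0 add r2 <- r4,r1: IF@1 ID@2 stall=0 (-) EX@3 MEM@4 WB@5
I1 add r4 <- r4,r5: IF@2 ID@3 stall=0 (-) EX@4 MEM@5 WB@6
I2 sub r1 <- r4,r3: IF@3 ID@4 stall=2 (RAW on I1.r4 (WB@6)) EX@7 MEM@8 WB@9
I3 mul r5 <- r2,r1: IF@4 ID@7 stall=2 (RAW on I2.r1 (WB@9)) EX@10 MEM@11 WB@12
I4 ld r1 <- r4: IF@7 ID@10 stall=0 (-) EX@11 MEM@12 WB@13
I5 ld r3 <- r5: IF@10 ID@11 stall=1 (RAW on I3.r5 (WB@12)) EX@13 MEM@14 WB@15
I6 add r5 <- r5,r3: IF@11 ID@13 stall=2 (RAW on I5.r3 (WB@15)) EX@16 MEM@17 WB@18

Answer: 5 6 9 12 13 15 18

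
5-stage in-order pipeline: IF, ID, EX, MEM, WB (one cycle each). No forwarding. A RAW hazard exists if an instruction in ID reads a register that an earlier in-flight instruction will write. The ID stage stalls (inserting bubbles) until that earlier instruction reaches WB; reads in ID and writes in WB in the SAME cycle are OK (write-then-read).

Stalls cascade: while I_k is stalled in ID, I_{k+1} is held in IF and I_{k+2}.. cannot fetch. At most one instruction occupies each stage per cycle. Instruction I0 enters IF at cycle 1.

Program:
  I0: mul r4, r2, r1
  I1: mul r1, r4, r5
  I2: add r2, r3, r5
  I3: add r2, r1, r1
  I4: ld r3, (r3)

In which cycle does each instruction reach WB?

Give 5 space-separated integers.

Answer: 5 8 9 11 12

Derivation:
I0 mul r4 <- r2,r1: IF@1 ID@2 stall=0 (-) EX@3 MEM@4 WB@5
I1 mul r1 <- r4,r5: IF@2 ID@3 stall=2 (RAW on I0.r4 (WB@5)) EX@6 MEM@7 WB@8
I2 add r2 <- r3,r5: IF@3 ID@6 stall=0 (-) EX@7 MEM@8 WB@9
I3 add r2 <- r1,r1: IF@6 ID@7 stall=1 (RAW on I1.r1 (WB@8)) EX@9 MEM@10 WB@11
I4 ld r3 <- r3: IF@7 ID@9 stall=0 (-) EX@10 MEM@11 WB@12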